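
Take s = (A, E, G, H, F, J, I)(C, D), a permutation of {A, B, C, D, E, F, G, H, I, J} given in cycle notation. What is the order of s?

14

The disjoint cycles have lengths 7, 2, 1.
The order of s is the least common multiple of its cycle lengths: lcm(7, 2) = 14.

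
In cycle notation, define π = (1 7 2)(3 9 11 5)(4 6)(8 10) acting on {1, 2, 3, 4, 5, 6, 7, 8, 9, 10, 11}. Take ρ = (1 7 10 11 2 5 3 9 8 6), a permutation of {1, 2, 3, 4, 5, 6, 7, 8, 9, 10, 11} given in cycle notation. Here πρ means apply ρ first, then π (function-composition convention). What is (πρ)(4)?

6

First apply ρ: ρ(4) = 4, then π(4) = 6. Thus (πρ)(4) = 6.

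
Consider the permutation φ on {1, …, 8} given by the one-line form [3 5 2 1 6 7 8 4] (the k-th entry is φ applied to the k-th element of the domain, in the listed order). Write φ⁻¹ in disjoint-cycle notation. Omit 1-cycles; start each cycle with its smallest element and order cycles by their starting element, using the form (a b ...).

(1 4 8 7 6 5 2 3)

The cycle decomposition of φ is (1 3 2 5 6 7 8 4).
The inverse reverses every cycle; in canonical form, φ⁻¹ = (1 4 8 7 6 5 2 3).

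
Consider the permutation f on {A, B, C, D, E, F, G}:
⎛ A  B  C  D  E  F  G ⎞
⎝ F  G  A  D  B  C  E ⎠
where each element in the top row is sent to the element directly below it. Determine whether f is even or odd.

even

In disjoint-cycle form the cycle lengths are 3, 3, 1.
A cycle of length ℓ contributes ℓ−1 transpositions, so f is a product of 2 + 2 = 4 transpositions — even.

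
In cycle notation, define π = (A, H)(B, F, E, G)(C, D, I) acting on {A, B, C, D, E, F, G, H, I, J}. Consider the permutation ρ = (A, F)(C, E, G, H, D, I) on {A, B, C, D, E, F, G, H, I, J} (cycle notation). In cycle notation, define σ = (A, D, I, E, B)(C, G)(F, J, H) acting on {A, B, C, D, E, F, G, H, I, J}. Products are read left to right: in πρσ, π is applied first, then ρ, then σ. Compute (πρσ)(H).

J

(πρσ)(H) = σ(ρ(π(H))). π(H) = A, then ρ(A) = F, then σ(F) = J, so the result is J.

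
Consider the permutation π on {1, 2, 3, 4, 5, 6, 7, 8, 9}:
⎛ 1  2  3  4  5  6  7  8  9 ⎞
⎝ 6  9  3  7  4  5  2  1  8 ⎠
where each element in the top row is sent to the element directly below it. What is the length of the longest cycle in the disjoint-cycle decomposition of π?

Decomposing into disjoint cycles gives (1 6 5 4 7 2 9 8); the longest has length 8.

8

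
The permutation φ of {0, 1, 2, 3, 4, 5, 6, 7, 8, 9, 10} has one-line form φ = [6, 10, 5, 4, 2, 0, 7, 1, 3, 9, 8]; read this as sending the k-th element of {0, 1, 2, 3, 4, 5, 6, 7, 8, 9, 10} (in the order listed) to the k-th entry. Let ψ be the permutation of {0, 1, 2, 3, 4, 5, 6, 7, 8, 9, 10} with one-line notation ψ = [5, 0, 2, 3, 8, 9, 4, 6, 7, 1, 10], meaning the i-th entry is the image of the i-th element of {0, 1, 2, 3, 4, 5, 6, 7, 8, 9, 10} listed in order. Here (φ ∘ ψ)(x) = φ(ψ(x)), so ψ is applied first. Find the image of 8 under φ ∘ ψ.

1

First apply ψ: ψ(8) = 7, then φ(7) = 1. Thus (φ ∘ ψ)(8) = 1.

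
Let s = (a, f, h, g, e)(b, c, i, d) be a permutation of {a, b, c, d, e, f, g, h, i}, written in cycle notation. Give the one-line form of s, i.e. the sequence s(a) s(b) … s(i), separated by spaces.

Reading each image from the cycles: a→f, b→c, c→i, d→b, e→a, f→h, g→e, h→g, i→d.
So the one-line form is f c i b a h e g d.

f c i b a h e g d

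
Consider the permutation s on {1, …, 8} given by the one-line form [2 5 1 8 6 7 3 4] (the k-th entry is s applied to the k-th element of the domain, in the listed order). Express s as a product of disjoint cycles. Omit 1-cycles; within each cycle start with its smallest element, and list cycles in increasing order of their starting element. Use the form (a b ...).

(1 2 5 6 7 3)(4 8)

Iterating s from 1 gives 1 → 2 → 5 → 6 → 7 → 3 → 1; that is the 6-cycle (1 2 5 6 7 3).
Repeating from the next unused element and collecting all non-trivial cycles gives (1 2 5 6 7 3)(4 8).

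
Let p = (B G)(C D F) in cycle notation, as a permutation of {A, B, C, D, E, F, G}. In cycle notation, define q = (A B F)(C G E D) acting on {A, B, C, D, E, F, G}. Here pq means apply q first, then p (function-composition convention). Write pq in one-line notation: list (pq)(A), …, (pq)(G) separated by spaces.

For each element, apply q then p: A → B → G; B → F → C; C → G → B; D → C → D; E → D → F; F → A → A; G → E → E.
Collecting the images, pq = [G C B D F A E].

G C B D F A E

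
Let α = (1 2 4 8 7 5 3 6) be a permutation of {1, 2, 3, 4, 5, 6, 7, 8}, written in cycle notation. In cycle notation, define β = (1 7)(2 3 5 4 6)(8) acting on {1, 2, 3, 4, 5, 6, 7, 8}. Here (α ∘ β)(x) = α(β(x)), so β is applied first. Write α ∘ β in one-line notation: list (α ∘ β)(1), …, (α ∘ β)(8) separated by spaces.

5 6 3 1 8 4 2 7

(α ∘ β)(x) = α(β(x)). Computing each image: α(β(1)) = α(7) = 5, α(β(2)) = α(3) = 6, α(β(3)) = α(5) = 3, α(β(4)) = α(6) = 1, α(β(5)) = α(4) = 8, α(β(6)) = α(2) = 4, α(β(7)) = α(1) = 2, α(β(8)) = α(8) = 7.
Hence α ∘ β = [5 6 3 1 8 4 2 7].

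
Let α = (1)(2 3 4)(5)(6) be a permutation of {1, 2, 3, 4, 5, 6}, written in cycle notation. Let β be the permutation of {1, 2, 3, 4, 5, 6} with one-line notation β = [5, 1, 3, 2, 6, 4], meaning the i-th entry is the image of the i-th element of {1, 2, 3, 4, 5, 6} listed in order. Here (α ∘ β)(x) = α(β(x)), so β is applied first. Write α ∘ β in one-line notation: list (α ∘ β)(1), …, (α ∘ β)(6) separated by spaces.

5 1 4 3 6 2

(α ∘ β)(x) = α(β(x)). Computing each image: α(β(1)) = α(5) = 5, α(β(2)) = α(1) = 1, α(β(3)) = α(3) = 4, α(β(4)) = α(2) = 3, α(β(5)) = α(6) = 6, α(β(6)) = α(4) = 2.
Hence α ∘ β = [5 1 4 3 6 2].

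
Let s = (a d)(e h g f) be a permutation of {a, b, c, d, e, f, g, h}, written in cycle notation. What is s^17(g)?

f

g lies in the 4-cycle (e h g f).
Since the cycle has length 4, s^17 acts on it the same as s^1 (17 mod 4 = 1).
Advancing 1 step from g: g → f.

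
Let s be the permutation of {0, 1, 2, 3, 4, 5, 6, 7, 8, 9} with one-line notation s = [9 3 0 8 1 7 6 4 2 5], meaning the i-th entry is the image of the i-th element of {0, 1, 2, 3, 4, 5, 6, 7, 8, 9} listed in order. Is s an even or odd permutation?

In disjoint-cycle form the cycle lengths are 9, 1.
A cycle of length ℓ contributes ℓ−1 transpositions, so s is a product of 8 transpositions — even.

even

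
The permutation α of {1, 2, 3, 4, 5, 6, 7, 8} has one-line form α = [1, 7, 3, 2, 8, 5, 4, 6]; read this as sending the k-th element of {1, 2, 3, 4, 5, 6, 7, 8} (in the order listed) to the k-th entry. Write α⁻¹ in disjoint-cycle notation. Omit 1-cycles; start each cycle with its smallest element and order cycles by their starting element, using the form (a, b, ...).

First write α in disjoint cycles: (2, 7, 4)(5, 8, 6).
Reversing each cycle (and rotating so the smallest element leads) gives α⁻¹ = (2, 4, 7)(5, 6, 8).

(2, 4, 7)(5, 6, 8)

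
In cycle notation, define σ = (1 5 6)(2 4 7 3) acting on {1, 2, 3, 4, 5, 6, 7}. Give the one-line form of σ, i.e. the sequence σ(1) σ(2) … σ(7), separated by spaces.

5 4 2 7 6 1 3

Each element maps to the next entry in its cycle (wrapping to the front): 1→5, 2→4, 3→2, 4→7, 5→6, 6→1, 7→3.
So the one-line form is 5 4 2 7 6 1 3.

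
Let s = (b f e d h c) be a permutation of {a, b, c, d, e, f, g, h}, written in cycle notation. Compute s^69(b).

b lies in the 6-cycle (b f e d h c).
On a 6-cycle, s^6 is the identity, so s^69 = s^3 there (69 ≡ 3 mod 6).
Stepping 3 places around the cycle: b → f → e → d.

d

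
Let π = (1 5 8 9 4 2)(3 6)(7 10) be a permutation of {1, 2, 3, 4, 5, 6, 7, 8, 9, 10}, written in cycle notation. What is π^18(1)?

1 lies in the 6-cycle (1 5 8 9 4 2).
Powers repeat with period 6 on this cycle, and 18 mod 6 = 0, so π^18(1) = π^0(1).
So π^18(1) = 1.

1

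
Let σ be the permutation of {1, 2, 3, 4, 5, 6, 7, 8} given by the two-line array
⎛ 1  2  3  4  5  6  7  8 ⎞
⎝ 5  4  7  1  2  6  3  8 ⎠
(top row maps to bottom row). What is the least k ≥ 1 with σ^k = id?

4

Writing σ as disjoint cycles, the cycle lengths are 4, 2, 1, 1.
The order of σ is the least common multiple of its cycle lengths: lcm(4, 2) = 4.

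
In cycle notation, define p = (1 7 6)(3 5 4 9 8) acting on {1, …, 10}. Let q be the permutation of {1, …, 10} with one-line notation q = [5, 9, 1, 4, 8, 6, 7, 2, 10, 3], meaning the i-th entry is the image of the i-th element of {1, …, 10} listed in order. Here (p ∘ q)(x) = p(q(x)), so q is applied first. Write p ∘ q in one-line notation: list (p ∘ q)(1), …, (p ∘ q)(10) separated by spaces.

(p ∘ q)(x) = p(q(x)). Computing each image: p(q(1)) = p(5) = 4, p(q(2)) = p(9) = 8, p(q(3)) = p(1) = 7, p(q(4)) = p(4) = 9, p(q(5)) = p(8) = 3, p(q(6)) = p(6) = 1, p(q(7)) = p(7) = 6, p(q(8)) = p(2) = 2, p(q(9)) = p(10) = 10, p(q(10)) = p(3) = 5.
Hence p ∘ q = [4 8 7 9 3 1 6 2 10 5].

4 8 7 9 3 1 6 2 10 5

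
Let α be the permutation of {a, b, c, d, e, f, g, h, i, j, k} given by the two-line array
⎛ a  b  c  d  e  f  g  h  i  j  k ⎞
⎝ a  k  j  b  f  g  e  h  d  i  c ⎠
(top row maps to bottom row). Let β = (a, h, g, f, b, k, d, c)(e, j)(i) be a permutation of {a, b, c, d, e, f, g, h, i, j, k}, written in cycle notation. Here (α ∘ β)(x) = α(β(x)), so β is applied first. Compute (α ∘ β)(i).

(α ∘ β)(i) = α(β(i)). β(i) = i, then α(i) = d. So (α ∘ β)(i) = d.

d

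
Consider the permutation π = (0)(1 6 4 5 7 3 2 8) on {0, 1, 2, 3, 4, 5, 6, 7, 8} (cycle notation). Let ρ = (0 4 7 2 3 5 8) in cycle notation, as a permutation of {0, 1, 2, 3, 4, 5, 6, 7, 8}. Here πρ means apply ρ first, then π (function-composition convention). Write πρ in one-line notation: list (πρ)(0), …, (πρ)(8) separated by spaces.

(πρ)(x) = π(ρ(x)). Computing each image: π(ρ(0)) = π(4) = 5, π(ρ(1)) = π(1) = 6, π(ρ(2)) = π(3) = 2, π(ρ(3)) = π(5) = 7, π(ρ(4)) = π(7) = 3, π(ρ(5)) = π(8) = 1, π(ρ(6)) = π(6) = 4, π(ρ(7)) = π(2) = 8, π(ρ(8)) = π(0) = 0.
Hence πρ = [5 6 2 7 3 1 4 8 0].

5 6 2 7 3 1 4 8 0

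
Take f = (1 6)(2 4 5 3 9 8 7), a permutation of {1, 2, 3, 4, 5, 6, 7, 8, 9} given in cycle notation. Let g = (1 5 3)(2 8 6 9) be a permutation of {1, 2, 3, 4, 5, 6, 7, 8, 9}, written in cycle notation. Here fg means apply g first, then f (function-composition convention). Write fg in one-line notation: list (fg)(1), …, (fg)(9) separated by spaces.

3 7 6 5 9 8 2 1 4

Chase each element through g then f: 1 → 5 → 3; 2 → 8 → 7; 3 → 1 → 6; 4 → 4 → 5; 5 → 3 → 9; 6 → 9 → 8; 7 → 7 → 2; 8 → 6 → 1; 9 → 2 → 4.
Collecting the images, fg = [3 7 6 5 9 8 2 1 4].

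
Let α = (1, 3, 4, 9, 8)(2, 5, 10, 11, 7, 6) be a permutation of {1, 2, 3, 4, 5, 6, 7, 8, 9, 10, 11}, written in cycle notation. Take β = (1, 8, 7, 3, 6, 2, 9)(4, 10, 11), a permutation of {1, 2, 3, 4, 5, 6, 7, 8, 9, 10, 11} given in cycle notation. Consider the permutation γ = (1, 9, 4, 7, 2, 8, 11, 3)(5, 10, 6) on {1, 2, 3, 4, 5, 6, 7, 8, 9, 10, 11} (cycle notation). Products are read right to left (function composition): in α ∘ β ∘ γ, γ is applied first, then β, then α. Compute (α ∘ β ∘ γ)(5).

Apply the permutations in order: γ(5) = 10, then β(10) = 11, then α(11) = 7. So (α ∘ β ∘ γ)(5) = 7.

7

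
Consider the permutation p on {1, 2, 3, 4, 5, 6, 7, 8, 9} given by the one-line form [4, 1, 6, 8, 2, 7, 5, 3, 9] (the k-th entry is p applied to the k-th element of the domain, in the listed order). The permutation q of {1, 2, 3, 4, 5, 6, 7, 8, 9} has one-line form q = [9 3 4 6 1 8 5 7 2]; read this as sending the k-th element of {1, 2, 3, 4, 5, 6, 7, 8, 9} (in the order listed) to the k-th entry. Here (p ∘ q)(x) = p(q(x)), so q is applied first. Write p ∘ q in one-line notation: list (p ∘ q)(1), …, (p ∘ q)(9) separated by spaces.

9 6 8 7 4 3 2 5 1

For each element, apply q then p: 1 → 9 → 9; 2 → 3 → 6; 3 → 4 → 8; 4 → 6 → 7; 5 → 1 → 4; 6 → 8 → 3; 7 → 5 → 2; 8 → 7 → 5; 9 → 2 → 1.
So p ∘ q in one-line form is 9 6 8 7 4 3 2 5 1.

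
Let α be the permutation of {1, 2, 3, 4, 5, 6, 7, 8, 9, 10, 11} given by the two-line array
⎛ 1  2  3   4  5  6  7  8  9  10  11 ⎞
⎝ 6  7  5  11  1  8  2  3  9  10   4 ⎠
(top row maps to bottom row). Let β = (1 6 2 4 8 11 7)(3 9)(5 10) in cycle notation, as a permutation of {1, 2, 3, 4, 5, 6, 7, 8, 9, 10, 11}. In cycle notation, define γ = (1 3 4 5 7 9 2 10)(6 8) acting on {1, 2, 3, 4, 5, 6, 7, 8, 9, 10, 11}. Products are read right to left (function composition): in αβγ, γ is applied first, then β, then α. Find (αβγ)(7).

Chase 7: γ(7) = 9; β(9) = 3; α(3) = 5. Hence (αβγ)(7) = 5.

5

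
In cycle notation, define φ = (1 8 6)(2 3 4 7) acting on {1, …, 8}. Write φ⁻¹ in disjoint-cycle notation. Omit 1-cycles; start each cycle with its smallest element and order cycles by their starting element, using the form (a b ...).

(1 6 8)(2 7 4 3)

Inverting a permutation written in cycle notation just reverses the order within every cycle.
After reversing and putting each cycle's least element first, φ⁻¹ = (1 6 8)(2 7 4 3).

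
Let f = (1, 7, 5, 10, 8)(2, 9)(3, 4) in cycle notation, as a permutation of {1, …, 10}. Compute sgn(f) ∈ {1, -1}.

1

The cycle lengths are 5, 2, 2, 1.
A cycle is odd iff its length is even; f has 2 even-length cycles, so sgn(f) = (−1)^2 and f is even.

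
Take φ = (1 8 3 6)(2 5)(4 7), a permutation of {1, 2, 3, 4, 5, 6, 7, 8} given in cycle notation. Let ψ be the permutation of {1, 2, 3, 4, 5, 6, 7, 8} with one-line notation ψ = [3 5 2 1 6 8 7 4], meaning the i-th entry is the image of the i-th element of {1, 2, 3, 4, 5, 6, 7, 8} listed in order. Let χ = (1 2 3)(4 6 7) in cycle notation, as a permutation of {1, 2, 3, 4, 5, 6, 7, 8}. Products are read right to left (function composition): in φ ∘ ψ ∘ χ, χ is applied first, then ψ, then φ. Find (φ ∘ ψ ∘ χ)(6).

4

(φ ∘ ψ ∘ χ)(6) = φ(ψ(χ(6))). χ(6) = 7, then ψ(7) = 7, then φ(7) = 4, so the result is 4.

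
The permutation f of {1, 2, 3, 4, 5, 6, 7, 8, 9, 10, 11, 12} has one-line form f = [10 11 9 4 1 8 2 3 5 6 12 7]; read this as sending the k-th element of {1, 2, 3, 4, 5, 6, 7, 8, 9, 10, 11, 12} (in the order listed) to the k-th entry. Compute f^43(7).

Tracing 7 → 2 → … returns to 7 after 4 steps, so 7 lies in a 4-cycle (2, 11, 12, 7).
Since the cycle has length 4, f^43 acts on it the same as f^3 (43 mod 4 = 3).
Stepping 3 places around the cycle: 7 → 2 → 11 → 12.

12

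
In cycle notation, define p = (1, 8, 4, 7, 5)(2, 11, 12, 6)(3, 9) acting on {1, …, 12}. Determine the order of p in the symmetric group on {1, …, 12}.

20

The cycle type of p is (5, 4, 2, 1).
The order of p is the least common multiple of its cycle lengths: lcm(5, 4, 2) = 20.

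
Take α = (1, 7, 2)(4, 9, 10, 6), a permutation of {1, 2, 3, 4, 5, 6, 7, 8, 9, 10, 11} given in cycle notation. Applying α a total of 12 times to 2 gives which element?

2 lies in the 3-cycle (1, 7, 2).
On a 3-cycle, α^3 is the identity, so α^12 = α^0 there (12 ≡ 0 mod 3).
So α^12(2) = 2.

2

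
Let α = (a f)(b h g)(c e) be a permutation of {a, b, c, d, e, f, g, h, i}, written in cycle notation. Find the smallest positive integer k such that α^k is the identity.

The cycle type of α is (3, 2, 2, 1, 1).
Since disjoint cycles commute, ord(α) = lcm(3, 2, 2) = 6.

6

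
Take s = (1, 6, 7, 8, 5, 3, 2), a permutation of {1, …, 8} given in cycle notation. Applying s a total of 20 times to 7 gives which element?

6

7 lies in the 7-cycle (1, 6, 7, 8, 5, 3, 2).
Since the cycle has length 7, s^20 acts on it the same as s^6 (20 mod 7 = 6).
Advancing 6 steps from 7: 7 → 8 → 5 → 3 → 2 → 1 → 6.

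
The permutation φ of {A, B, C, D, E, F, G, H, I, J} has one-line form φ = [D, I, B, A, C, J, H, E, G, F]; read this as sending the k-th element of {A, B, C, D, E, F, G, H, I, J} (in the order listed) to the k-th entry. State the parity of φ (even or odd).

In disjoint-cycle form the cycle lengths are 6, 2, 2.
A cycle of length ℓ contributes ℓ−1 transpositions, so φ is a product of 5 + 1 + 1 = 7 transpositions — odd.

odd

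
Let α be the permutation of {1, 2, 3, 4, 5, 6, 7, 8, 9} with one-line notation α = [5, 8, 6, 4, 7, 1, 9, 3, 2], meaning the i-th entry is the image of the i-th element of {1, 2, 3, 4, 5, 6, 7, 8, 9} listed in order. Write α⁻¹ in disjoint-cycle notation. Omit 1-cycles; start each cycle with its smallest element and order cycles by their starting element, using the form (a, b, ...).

First write α in disjoint cycles: (1, 5, 7, 9, 2, 8, 3, 6).
Reversing each cycle (and rotating so the smallest element leads) gives α⁻¹ = (1, 6, 3, 8, 2, 9, 7, 5).

(1, 6, 3, 8, 2, 9, 7, 5)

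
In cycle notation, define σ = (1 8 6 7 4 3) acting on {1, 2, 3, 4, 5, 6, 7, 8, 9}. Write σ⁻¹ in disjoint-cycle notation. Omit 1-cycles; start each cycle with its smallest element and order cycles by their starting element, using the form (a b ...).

Inverting a permutation written in cycle notation just reverses the order within every cycle.
Reversing each cycle of σ and rotating so the smallest element leads gives (1 3 4 7 6 8).

(1 3 4 7 6 8)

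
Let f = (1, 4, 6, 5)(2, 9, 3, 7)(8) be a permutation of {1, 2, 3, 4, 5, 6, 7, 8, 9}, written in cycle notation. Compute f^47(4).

1

4 lies in the 4-cycle (1, 4, 6, 5).
On a 4-cycle, f^4 is the identity, so f^47 = f^3 there (47 ≡ 3 mod 4).
Stepping 3 places around the cycle: 4 → 6 → 5 → 1.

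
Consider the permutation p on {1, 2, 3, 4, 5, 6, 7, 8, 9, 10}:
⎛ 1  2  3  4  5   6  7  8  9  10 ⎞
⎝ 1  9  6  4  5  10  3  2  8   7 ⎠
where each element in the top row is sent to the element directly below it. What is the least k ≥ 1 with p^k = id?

Decomposing into disjoint cycles gives cycle lengths 4, 3, 1, 1, 1.
Since disjoint cycles commute, ord(p) = lcm(4, 3) = 12.

12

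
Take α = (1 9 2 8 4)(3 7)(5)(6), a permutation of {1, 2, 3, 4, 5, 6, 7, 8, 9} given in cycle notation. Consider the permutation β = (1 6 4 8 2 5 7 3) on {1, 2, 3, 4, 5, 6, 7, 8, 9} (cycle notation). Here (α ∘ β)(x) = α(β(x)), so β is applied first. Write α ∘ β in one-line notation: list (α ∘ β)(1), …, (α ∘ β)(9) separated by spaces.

For each element, apply β then α: 1 → 6 → 6; 2 → 5 → 5; 3 → 1 → 9; 4 → 8 → 4; 5 → 7 → 3; 6 → 4 → 1; 7 → 3 → 7; 8 → 2 → 8; 9 → 9 → 2.
So α ∘ β in one-line form is 6 5 9 4 3 1 7 8 2.

6 5 9 4 3 1 7 8 2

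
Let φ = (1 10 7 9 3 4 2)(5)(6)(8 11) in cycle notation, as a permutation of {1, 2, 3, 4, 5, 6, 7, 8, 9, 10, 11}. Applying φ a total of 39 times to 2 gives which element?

9

2 lies in the 7-cycle (1 10 7 9 3 4 2).
Powers repeat with period 7 on this cycle, and 39 mod 7 = 4, so φ^39(2) = φ^4(2).
Stepping 4 places around the cycle: 2 → 1 → 10 → 7 → 9.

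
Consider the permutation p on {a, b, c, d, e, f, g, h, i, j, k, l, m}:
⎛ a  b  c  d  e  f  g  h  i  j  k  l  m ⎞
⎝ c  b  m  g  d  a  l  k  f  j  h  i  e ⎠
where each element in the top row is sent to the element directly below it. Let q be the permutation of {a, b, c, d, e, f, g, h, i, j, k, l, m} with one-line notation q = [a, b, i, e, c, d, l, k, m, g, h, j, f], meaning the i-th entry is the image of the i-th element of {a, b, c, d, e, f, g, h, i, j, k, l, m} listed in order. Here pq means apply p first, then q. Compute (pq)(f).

a

(pq)(f) = q(p(f)). p(f) = a, then q(a) = a. So (pq)(f) = a.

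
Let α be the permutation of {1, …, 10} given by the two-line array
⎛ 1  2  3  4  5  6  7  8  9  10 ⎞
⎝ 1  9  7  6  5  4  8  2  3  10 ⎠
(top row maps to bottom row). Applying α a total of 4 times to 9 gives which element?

2

Tracing 9 → 3 → … returns to 9 after 5 steps, so 9 lies in a 5-cycle (2 9 3 7 8).
Stepping 4 places around the cycle: 9 → 3 → 7 → 8 → 2.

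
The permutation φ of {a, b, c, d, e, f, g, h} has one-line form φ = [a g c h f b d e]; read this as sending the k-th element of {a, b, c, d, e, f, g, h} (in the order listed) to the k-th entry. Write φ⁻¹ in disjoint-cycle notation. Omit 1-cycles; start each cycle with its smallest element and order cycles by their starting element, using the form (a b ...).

The cycle decomposition of φ is (b g d h e f).
Reversing each cycle (and rotating so the smallest element leads) gives φ⁻¹ = (b f e h d g).

(b f e h d g)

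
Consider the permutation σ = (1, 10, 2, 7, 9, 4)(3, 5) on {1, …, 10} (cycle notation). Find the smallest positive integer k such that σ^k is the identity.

The disjoint cycles have lengths 6, 2, 1, 1.
Since disjoint cycles commute, ord(σ) = lcm(6, 2) = 6.

6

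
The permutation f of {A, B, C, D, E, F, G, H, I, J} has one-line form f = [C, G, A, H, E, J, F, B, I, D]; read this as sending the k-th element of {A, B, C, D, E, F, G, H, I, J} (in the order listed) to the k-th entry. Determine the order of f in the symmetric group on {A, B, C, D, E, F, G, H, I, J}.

Decomposing into disjoint cycles gives cycle lengths 6, 2, 1, 1.
The order is lcm(6, 2) = 6.

6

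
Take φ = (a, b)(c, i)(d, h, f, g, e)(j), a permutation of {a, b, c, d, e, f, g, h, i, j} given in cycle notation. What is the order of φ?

The disjoint cycles have lengths 5, 2, 2, 1.
Since disjoint cycles commute, ord(φ) = lcm(5, 2, 2) = 10.

10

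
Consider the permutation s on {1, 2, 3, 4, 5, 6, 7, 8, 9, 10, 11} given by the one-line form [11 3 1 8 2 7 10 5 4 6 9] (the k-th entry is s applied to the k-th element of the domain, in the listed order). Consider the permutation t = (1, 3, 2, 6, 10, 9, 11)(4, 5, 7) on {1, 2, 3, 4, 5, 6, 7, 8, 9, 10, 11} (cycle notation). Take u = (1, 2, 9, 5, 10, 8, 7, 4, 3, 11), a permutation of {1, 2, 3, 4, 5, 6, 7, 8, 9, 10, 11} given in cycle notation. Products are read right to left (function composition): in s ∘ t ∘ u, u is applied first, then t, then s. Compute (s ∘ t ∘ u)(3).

Apply the permutations in order: u(3) = 11, then t(11) = 1, then s(1) = 11. So (s ∘ t ∘ u)(3) = 11.

11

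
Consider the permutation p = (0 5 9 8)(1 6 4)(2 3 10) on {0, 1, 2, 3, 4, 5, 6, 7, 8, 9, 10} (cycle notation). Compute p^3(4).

4

4 lies in the 3-cycle (1 6 4).
On a 3-cycle, p^3 is the identity, so p^3 = p^0 there (3 ≡ 0 mod 3).
So p^3(4) = 4.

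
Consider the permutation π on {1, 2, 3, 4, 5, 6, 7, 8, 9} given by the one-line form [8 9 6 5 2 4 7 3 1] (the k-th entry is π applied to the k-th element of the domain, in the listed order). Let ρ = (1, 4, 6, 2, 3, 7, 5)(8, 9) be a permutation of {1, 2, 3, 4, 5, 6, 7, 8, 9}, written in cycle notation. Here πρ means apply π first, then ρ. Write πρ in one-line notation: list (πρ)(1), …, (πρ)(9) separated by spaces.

(πρ)(x) = ρ(π(x)). Computing each image: ρ(π(1)) = ρ(8) = 9, ρ(π(2)) = ρ(9) = 8, ρ(π(3)) = ρ(6) = 2, ρ(π(4)) = ρ(5) = 1, ρ(π(5)) = ρ(2) = 3, ρ(π(6)) = ρ(4) = 6, ρ(π(7)) = ρ(7) = 5, ρ(π(8)) = ρ(3) = 7, ρ(π(9)) = ρ(1) = 4.
Hence πρ = [9 8 2 1 3 6 5 7 4].

9 8 2 1 3 6 5 7 4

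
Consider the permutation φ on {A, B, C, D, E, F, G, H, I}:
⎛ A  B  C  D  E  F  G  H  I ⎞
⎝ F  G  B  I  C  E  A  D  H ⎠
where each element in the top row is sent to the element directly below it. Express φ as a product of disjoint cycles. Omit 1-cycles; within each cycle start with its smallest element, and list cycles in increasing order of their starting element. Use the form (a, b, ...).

Start at A and follow images: A → F → E → C → B → G → A, giving the cycle (A, F, E, C, B, G).
Repeating from the next unused element and collecting all non-trivial cycles gives (A, F, E, C, B, G)(D, I, H).

(A, F, E, C, B, G)(D, I, H)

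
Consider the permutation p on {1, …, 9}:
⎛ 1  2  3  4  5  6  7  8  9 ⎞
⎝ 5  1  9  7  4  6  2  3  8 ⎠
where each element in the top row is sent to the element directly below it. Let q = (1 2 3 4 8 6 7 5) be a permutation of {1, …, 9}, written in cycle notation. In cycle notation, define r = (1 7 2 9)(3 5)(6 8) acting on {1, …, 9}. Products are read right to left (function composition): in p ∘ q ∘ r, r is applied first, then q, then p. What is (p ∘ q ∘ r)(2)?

8

Apply the permutations in order: r(2) = 9, then q(9) = 9, then p(9) = 8. So (p ∘ q ∘ r)(2) = 8.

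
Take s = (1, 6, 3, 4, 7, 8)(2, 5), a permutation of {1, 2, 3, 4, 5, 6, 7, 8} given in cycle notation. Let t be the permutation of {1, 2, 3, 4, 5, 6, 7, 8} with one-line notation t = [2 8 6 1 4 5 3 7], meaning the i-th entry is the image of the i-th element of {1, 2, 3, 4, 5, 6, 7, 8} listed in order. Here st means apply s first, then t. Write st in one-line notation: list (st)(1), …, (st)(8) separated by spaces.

5 4 1 3 8 6 7 2

Chase each element through s then t: 1 → 6 → 5; 2 → 5 → 4; 3 → 4 → 1; 4 → 7 → 3; 5 → 2 → 8; 6 → 3 → 6; 7 → 8 → 7; 8 → 1 → 2.
So st in one-line form is 5 4 1 3 8 6 7 2.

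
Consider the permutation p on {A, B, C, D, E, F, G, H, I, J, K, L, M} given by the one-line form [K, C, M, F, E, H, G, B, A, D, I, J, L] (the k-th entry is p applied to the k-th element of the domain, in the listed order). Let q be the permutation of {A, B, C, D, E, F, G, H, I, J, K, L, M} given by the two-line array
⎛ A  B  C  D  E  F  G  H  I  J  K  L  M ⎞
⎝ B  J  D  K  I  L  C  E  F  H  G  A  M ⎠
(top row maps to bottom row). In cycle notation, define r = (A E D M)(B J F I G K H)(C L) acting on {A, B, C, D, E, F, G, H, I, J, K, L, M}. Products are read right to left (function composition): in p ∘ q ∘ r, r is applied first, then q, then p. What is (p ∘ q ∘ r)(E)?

(p ∘ q ∘ r)(E) = p(q(r(E))). r(E) = D, then q(D) = K, then p(K) = I, so the result is I.

I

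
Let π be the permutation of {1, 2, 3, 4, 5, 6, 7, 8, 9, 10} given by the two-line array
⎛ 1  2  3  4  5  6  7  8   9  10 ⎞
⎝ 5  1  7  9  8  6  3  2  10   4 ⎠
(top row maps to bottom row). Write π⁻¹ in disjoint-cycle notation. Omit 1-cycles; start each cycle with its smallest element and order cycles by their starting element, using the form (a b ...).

First write π in disjoint cycles: (1 5 8 2)(3 7)(4 9 10).
The inverse reverses every cycle; in canonical form, π⁻¹ = (1 2 8 5)(3 7)(4 10 9).

(1 2 8 5)(3 7)(4 10 9)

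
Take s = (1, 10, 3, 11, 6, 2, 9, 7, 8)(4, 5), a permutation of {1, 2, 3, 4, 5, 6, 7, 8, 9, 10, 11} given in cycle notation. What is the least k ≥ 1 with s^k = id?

18

The disjoint cycles have lengths 9, 2.
Since disjoint cycles commute, ord(s) = lcm(9, 2) = 18.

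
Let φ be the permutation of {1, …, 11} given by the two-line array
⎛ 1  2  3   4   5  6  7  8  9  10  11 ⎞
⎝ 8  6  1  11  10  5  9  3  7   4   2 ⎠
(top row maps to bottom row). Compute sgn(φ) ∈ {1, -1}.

In disjoint-cycle form the cycle lengths are 6, 3, 2.
A cycle is odd iff its length is even; φ has 2 even-length cycles, so sgn(φ) = (−1)^2 and φ is even.

1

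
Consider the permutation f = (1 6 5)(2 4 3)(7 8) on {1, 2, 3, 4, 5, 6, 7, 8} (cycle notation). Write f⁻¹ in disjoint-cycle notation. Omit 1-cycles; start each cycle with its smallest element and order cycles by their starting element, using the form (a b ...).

The inverse reverses each cycle.
After reversing and putting each cycle's least element first, f⁻¹ = (1 5 6)(2 3 4)(7 8).

(1 5 6)(2 3 4)(7 8)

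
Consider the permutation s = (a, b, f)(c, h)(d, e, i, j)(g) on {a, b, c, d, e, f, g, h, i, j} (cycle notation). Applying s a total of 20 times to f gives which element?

f lies in the 3-cycle (a, b, f).
Since the cycle has length 3, s^20 acts on it the same as s^2 (20 mod 3 = 2).
Advancing 2 steps from f: f → a → b.

b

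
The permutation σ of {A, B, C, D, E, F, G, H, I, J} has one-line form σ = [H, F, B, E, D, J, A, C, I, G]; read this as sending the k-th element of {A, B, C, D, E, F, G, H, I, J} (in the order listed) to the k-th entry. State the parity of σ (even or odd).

odd

In disjoint-cycle form the cycle lengths are 7, 2, 1.
A cycle is odd iff its length is even; σ has 1 even-length cycle, so sgn(σ) = (−1)^1 and σ is odd.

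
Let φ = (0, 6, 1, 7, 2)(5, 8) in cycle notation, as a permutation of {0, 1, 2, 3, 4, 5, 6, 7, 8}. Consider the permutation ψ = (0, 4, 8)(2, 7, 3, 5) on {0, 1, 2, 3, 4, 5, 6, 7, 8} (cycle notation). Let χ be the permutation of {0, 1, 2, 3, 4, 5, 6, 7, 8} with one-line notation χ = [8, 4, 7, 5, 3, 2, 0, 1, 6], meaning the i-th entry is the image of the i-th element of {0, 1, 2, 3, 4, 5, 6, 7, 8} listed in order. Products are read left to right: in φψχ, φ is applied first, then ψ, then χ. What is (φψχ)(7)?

(φψχ)(7) = χ(ψ(φ(7))). φ(7) = 2, then ψ(2) = 7, then χ(7) = 1, so the result is 1.

1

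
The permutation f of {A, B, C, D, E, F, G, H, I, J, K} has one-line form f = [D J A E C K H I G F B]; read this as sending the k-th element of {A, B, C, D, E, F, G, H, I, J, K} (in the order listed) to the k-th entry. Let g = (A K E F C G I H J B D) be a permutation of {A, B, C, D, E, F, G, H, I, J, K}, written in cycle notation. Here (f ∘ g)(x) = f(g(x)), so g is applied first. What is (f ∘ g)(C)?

H

(f ∘ g)(C) = f(g(C)). g(C) = G, then f(G) = H. So (f ∘ g)(C) = H.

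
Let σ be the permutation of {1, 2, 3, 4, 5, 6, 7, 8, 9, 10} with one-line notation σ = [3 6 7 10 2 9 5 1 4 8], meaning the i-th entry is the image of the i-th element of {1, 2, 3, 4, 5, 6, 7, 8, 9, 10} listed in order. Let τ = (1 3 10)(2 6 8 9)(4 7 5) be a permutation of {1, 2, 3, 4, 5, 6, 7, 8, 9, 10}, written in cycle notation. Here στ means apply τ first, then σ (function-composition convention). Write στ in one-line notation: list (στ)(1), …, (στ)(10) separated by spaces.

(στ)(x) = σ(τ(x)). Computing each image: σ(τ(1)) = σ(3) = 7, σ(τ(2)) = σ(6) = 9, σ(τ(3)) = σ(10) = 8, σ(τ(4)) = σ(7) = 5, σ(τ(5)) = σ(4) = 10, σ(τ(6)) = σ(8) = 1, σ(τ(7)) = σ(5) = 2, σ(τ(8)) = σ(9) = 4, σ(τ(9)) = σ(2) = 6, σ(τ(10)) = σ(1) = 3.
Hence στ = [7 9 8 5 10 1 2 4 6 3].

7 9 8 5 10 1 2 4 6 3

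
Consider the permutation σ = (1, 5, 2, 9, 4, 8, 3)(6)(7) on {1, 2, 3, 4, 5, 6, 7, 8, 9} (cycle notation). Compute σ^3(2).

8

2 lies in the 7-cycle (1, 5, 2, 9, 4, 8, 3).
Advancing 3 steps from 2: 2 → 9 → 4 → 8.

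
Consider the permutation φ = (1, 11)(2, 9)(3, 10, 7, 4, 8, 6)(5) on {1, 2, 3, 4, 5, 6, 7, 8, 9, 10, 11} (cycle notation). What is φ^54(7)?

7 lies in the 6-cycle (3, 10, 7, 4, 8, 6).
Powers repeat with period 6 on this cycle, and 54 mod 6 = 0, so φ^54(7) = φ^0(7).
So φ^54(7) = 7.

7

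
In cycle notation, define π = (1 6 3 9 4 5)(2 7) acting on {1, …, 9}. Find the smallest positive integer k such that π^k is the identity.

The disjoint cycles have lengths 6, 2, 1.
The order is lcm(6, 2) = 6.

6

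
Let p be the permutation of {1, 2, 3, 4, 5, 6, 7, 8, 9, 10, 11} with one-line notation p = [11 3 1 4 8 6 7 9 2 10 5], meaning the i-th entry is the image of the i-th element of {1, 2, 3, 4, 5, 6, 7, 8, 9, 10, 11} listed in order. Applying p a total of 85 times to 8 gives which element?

9

Tracing 8 → 9 → … returns to 8 after 7 steps, so 8 lies in a 7-cycle (1 11 5 8 9 2 3).
Powers repeat with period 7 on this cycle, and 85 mod 7 = 1, so p^85(8) = p^1(8).
Advancing 1 step from 8: 8 → 9.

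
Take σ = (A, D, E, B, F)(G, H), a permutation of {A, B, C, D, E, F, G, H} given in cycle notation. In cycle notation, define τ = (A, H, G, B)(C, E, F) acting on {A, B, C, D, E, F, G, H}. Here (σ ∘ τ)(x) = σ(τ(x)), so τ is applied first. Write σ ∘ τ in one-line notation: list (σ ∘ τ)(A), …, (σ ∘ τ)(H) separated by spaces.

G D B E A C F H

(σ ∘ τ)(x) = σ(τ(x)). Computing each image: σ(τ(A)) = σ(H) = G, σ(τ(B)) = σ(A) = D, σ(τ(C)) = σ(E) = B, σ(τ(D)) = σ(D) = E, σ(τ(E)) = σ(F) = A, σ(τ(F)) = σ(C) = C, σ(τ(G)) = σ(B) = F, σ(τ(H)) = σ(G) = H.
Hence σ ∘ τ = [G D B E A C F H].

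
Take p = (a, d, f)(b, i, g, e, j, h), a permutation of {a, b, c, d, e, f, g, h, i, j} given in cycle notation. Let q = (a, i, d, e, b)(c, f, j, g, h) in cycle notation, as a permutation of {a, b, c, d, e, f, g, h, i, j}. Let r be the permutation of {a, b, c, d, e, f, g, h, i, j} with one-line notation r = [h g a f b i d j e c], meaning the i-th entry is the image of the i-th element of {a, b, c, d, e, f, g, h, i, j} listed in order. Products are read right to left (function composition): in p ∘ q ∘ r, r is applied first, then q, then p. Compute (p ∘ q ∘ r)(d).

Apply the permutations in order: r(d) = f, then q(f) = j, then p(j) = h. So (p ∘ q ∘ r)(d) = h.

h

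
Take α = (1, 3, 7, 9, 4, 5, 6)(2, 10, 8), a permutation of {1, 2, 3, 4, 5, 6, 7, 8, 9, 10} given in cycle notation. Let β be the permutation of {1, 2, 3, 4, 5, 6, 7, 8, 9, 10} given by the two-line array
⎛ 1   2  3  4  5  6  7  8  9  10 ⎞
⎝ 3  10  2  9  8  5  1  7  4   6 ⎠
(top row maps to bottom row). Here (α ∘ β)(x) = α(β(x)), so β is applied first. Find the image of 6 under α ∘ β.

6

(α ∘ β)(6) = α(β(6)). β(6) = 5, then α(5) = 6. So (α ∘ β)(6) = 6.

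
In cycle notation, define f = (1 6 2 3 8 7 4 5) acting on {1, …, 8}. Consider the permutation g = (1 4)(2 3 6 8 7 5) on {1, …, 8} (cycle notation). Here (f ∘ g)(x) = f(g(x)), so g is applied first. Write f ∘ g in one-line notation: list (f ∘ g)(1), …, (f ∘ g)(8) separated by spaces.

5 8 2 6 3 7 1 4

(f ∘ g)(x) = f(g(x)). Computing each image: f(g(1)) = f(4) = 5, f(g(2)) = f(3) = 8, f(g(3)) = f(6) = 2, f(g(4)) = f(1) = 6, f(g(5)) = f(2) = 3, f(g(6)) = f(8) = 7, f(g(7)) = f(5) = 1, f(g(8)) = f(7) = 4.
Hence f ∘ g = [5 8 2 6 3 7 1 4].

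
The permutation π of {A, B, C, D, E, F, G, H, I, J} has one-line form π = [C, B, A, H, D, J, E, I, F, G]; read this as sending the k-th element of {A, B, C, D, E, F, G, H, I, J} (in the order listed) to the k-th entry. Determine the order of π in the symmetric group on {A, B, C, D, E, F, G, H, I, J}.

14

Writing π as disjoint cycles, the cycle lengths are 7, 2, 1.
The order is lcm(7, 2) = 14.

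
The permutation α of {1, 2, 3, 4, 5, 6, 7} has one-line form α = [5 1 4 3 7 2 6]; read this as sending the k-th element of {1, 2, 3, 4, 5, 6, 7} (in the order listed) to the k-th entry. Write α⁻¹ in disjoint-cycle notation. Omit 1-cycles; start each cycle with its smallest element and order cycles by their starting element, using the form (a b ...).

(1 2 6 7 5)(3 4)

First write α in disjoint cycles: (1 5 7 6 2)(3 4).
Reversing each cycle (and rotating so the smallest element leads) gives α⁻¹ = (1 2 6 7 5)(3 4).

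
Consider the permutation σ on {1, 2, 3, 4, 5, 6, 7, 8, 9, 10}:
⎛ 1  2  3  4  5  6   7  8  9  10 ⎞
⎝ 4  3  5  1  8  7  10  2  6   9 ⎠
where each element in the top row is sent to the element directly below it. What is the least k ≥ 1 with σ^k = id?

Decomposing into disjoint cycles gives cycle lengths 4, 4, 2.
Since disjoint cycles commute, ord(σ) = lcm(4, 4, 2) = 4.

4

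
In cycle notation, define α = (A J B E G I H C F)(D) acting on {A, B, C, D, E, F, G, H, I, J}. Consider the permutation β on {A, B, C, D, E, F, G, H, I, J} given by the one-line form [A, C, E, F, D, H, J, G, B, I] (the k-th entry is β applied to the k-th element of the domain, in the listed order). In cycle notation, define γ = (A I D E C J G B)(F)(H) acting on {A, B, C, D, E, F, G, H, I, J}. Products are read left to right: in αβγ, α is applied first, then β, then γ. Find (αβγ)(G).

Chase G: α(G) = I; β(I) = B; γ(B) = A. Hence (αβγ)(G) = A.

A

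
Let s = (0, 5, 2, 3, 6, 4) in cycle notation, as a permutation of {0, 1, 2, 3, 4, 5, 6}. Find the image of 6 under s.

4

Within (0, 5, 2, 3, 6, 4), 6 ↦ 4.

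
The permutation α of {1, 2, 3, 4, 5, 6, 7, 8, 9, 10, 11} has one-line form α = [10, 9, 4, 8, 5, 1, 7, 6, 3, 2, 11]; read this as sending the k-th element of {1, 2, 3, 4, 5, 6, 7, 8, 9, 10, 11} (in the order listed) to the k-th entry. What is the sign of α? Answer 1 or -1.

-1

In disjoint-cycle form the cycle lengths are 8, 1, 1, 1.
A cycle is odd iff its length is even; α has 1 even-length cycle, so sgn(α) = (−1)^1 and α is odd.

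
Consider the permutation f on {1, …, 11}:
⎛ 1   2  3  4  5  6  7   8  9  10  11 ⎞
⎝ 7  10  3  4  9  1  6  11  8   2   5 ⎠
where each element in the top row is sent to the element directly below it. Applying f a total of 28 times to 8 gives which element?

Tracing 8 → 11 → … returns to 8 after 4 steps, so 8 lies in a 4-cycle (5 9 8 11).
Powers repeat with period 4 on this cycle, and 28 mod 4 = 0, so f^28(8) = f^0(8).
So f^28(8) = 8.

8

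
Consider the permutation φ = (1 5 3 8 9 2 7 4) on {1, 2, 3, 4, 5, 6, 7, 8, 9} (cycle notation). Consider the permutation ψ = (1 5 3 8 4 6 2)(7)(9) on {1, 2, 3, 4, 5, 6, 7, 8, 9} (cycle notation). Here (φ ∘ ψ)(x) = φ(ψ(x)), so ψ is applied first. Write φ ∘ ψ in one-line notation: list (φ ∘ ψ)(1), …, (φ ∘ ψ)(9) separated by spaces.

(φ ∘ ψ)(x) = φ(ψ(x)). Computing each image: φ(ψ(1)) = φ(5) = 3, φ(ψ(2)) = φ(1) = 5, φ(ψ(3)) = φ(8) = 9, φ(ψ(4)) = φ(6) = 6, φ(ψ(5)) = φ(3) = 8, φ(ψ(6)) = φ(2) = 7, φ(ψ(7)) = φ(7) = 4, φ(ψ(8)) = φ(4) = 1, φ(ψ(9)) = φ(9) = 2.
Hence φ ∘ ψ = [3 5 9 6 8 7 4 1 2].

3 5 9 6 8 7 4 1 2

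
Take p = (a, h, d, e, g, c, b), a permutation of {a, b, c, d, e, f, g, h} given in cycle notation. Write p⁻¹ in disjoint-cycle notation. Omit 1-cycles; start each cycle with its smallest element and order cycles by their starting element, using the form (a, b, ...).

(a, b, c, g, e, d, h)

If p sends a → b within a cycle, p⁻¹ sends b → a; equivalently, reverse each cycle.
Reversing each cycle of p and rotating so the smallest element leads gives (a, b, c, g, e, d, h).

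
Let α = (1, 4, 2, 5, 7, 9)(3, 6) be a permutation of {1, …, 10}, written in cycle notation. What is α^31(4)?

4 lies in the 6-cycle (1, 4, 2, 5, 7, 9).
Since the cycle has length 6, α^31 acts on it the same as α^1 (31 mod 6 = 1).
Advancing 1 step from 4: 4 → 2.

2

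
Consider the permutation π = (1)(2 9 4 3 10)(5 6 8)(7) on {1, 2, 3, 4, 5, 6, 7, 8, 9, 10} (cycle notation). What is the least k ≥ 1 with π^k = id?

The disjoint cycles have lengths 5, 3, 1, 1.
The order is lcm(5, 3) = 15.

15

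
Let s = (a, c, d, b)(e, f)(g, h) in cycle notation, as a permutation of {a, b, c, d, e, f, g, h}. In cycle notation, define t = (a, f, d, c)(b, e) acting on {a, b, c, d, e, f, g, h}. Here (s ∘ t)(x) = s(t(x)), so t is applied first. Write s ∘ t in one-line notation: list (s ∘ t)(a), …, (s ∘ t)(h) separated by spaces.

e f c d a b h g

(s ∘ t)(x) = s(t(x)). Computing each image: s(t(a)) = s(f) = e, s(t(b)) = s(e) = f, s(t(c)) = s(a) = c, s(t(d)) = s(c) = d, s(t(e)) = s(b) = a, s(t(f)) = s(d) = b, s(t(g)) = s(g) = h, s(t(h)) = s(h) = g.
Hence s ∘ t = [e f c d a b h g].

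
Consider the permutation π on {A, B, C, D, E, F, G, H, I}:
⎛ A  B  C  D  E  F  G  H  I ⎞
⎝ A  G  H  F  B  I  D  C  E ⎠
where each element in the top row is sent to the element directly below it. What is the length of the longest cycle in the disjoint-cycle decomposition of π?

6

Decomposing into disjoint cycles gives (B G D F I E)(C H); the longest has length 6.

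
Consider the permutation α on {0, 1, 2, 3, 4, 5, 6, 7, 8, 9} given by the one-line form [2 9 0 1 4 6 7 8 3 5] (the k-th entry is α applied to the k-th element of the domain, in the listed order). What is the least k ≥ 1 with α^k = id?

Writing α as disjoint cycles, the cycle lengths are 7, 2, 1.
The order of α is the least common multiple of its cycle lengths: lcm(7, 2) = 14.

14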